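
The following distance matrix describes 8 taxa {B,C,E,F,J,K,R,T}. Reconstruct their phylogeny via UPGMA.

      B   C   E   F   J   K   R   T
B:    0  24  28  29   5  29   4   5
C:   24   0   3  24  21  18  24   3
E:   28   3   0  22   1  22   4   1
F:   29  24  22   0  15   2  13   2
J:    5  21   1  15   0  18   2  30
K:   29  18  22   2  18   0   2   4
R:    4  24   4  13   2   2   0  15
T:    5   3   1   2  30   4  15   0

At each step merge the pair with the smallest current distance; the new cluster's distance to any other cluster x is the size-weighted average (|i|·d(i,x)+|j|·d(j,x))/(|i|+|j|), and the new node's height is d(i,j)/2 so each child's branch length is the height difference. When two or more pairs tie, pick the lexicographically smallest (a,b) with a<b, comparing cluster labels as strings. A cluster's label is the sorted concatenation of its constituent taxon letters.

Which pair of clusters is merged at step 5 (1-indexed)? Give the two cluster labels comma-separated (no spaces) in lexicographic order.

CT,FK

1. join E+J (d=1) ⇒ EJ; edges |E|=1/2, |J|=1/2
  updated: d(B,EJ)=33/2, d(C,EJ)=12, d(EJ,F)=37/2, d(EJ,K)=20, d(EJ,R)=3, d(EJ,T)=31/2
2. join F+K (d=2) ⇒ FK; edges |F|=1, |K|=1
  updated: d(B,FK)=29, d(C,FK)=21, d(EJ,FK)=77/4, d(FK,R)=15/2, d(FK,T)=3
3. join C+T (d=3) ⇒ CT; edges |C|=3/2, |T|=3/2
  updated: d(B,CT)=29/2, d(CT,EJ)=55/4, d(CT,FK)=12, d(CT,R)=39/2
4. join EJ+R (d=3) ⇒ EJR; edges |EJ|=1, |R|=3/2
  updated: d(B,EJR)=37/3, d(CT,EJR)=47/3, d(EJR,FK)=46/3
5. join CT+FK (d=12) ⇒ CFKT; edges |CT|=9/2, |FK|=5
  updated: d(B,CFKT)=87/4, d(CFKT,EJR)=31/2
6. join B+EJR (d=37/3) ⇒ BEJR; edges |B|=37/6, |EJR|=14/3
  updated: d(BEJR,CFKT)=273/16
7. join BEJR+CFKT (d=273/16) ⇒ BCEFJKRT; edges |BEJR|=227/96, |CFKT|=81/32
final tree: ((B:37/6,((E:1/2,J:1/2):1,R:3/2):14/3):227/96,((C:3/2,T:3/2):9/2,(F:1,K:1):5):81/32)
total length: 1619/48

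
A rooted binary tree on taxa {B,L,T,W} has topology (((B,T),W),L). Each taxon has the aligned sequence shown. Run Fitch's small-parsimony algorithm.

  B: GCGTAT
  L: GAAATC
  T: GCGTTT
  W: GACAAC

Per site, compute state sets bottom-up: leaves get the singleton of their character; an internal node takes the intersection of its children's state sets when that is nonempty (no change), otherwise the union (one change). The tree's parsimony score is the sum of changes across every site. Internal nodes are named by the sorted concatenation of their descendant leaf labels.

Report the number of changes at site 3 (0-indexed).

1

BT@0: {G} ∩ {G} = {G} (intersection, +0)
BTW@0: {G} ∩ {G} = {G} (intersection, +0)
BLTW@0: {G} ∩ {G} = {G} (intersection, +0)
BT@1: {C} ∩ {C} = {C} (intersection, +0)
BTW@1: {C} ∪ {A} = {A,C} (union, +1)
BLTW@1: {A,C} ∩ {A} = {A} (intersection, +0)
BT@2: {G} ∩ {G} = {G} (intersection, +0)
BTW@2: {G} ∪ {C} = {C,G} (union, +1)
BLTW@2: {C,G} ∪ {A} = {A,C,G} (union, +1)
BT@3: {T} ∩ {T} = {T} (intersection, +0)
BTW@3: {T} ∪ {A} = {A,T} (union, +1)
BLTW@3: {A,T} ∩ {A} = {A} (intersection, +0)
BT@4: {A} ∪ {T} = {A,T} (union, +1)
BTW@4: {A,T} ∩ {A} = {A} (intersection, +0)
BLTW@4: {A} ∪ {T} = {A,T} (union, +1)
BT@5: {T} ∩ {T} = {T} (intersection, +0)
BTW@5: {T} ∪ {C} = {C,T} (union, +1)
BLTW@5: {C,T} ∩ {C} = {C} (intersection, +0)
per-site changes: [0, 1, 2, 1, 2, 1]; total = 7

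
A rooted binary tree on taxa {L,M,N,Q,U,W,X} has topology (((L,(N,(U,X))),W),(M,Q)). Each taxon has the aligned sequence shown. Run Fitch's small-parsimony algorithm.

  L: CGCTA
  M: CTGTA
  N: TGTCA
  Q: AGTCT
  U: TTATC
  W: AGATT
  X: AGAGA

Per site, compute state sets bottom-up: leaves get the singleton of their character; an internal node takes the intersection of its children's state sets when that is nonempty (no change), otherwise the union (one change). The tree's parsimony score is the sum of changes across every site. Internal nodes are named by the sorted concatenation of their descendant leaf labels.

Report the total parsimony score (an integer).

16

UX@0: {T} ∪ {A} = {A,T} (union, +1)
NUX@0: {T} ∩ {A,T} = {T} (intersection, +0)
LNUX@0: {C} ∪ {T} = {C,T} (union, +1)
LNUWX@0: {C,T} ∪ {A} = {A,C,T} (union, +1)
MQ@0: {C} ∪ {A} = {A,C} (union, +1)
LMNQUWX@0: {A,C,T} ∩ {A,C} = {A,C} (intersection, +0)
UX@1: {T} ∪ {G} = {G,T} (union, +1)
NUX@1: {G} ∩ {G,T} = {G} (intersection, +0)
LNUX@1: {G} ∩ {G} = {G} (intersection, +0)
LNUWX@1: {G} ∩ {G} = {G} (intersection, +0)
MQ@1: {T} ∪ {G} = {G,T} (union, +1)
LMNQUWX@1: {G} ∩ {G,T} = {G} (intersection, +0)
UX@2: {A} ∩ {A} = {A} (intersection, +0)
NUX@2: {T} ∪ {A} = {A,T} (union, +1)
LNUX@2: {C} ∪ {A,T} = {A,C,T} (union, +1)
LNUWX@2: {A,C,T} ∩ {A} = {A} (intersection, +0)
MQ@2: {G} ∪ {T} = {G,T} (union, +1)
LMNQUWX@2: {A} ∪ {G,T} = {A,G,T} (union, +1)
UX@3: {T} ∪ {G} = {G,T} (union, +1)
NUX@3: {C} ∪ {G,T} = {C,G,T} (union, +1)
LNUX@3: {T} ∩ {C,G,T} = {T} (intersection, +0)
LNUWX@3: {T} ∩ {T} = {T} (intersection, +0)
MQ@3: {T} ∪ {C} = {C,T} (union, +1)
LMNQUWX@3: {T} ∩ {C,T} = {T} (intersection, +0)
UX@4: {C} ∪ {A} = {A,C} (union, +1)
NUX@4: {A} ∩ {A,C} = {A} (intersection, +0)
LNUX@4: {A} ∩ {A} = {A} (intersection, +0)
LNUWX@4: {A} ∪ {T} = {A,T} (union, +1)
MQ@4: {A} ∪ {T} = {A,T} (union, +1)
LMNQUWX@4: {A,T} ∩ {A,T} = {A,T} (intersection, +0)
per-site changes: [4, 2, 4, 3, 3]; total = 16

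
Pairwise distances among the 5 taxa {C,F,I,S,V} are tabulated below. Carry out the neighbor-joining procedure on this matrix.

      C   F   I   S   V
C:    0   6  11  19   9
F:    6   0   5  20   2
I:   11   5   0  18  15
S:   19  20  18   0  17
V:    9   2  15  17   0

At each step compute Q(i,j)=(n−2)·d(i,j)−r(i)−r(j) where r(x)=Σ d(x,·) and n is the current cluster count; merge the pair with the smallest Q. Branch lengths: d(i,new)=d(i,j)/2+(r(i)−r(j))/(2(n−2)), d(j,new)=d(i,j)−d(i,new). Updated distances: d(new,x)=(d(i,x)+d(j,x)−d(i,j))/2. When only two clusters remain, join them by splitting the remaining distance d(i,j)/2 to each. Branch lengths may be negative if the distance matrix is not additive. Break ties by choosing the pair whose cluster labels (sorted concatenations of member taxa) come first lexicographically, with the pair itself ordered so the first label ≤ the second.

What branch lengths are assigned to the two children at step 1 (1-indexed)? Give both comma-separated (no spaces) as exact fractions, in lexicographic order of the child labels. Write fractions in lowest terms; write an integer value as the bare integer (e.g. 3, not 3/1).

-2/3,8/3

step 1: merge (F,V) at d=2, Q=-70; branch lengths F→-2/3, V→8/3; new cluster FV
  updated: d(C,FV)=13/2, d(FV,I)=9, d(FV,S)=35/2
step 2: merge (C,FV) at d=13/2, Q=-113/2; branch lengths C→33/8, FV→19/8; new cluster CFV
  updated: d(CFV,I)=27/4, d(CFV,S)=15
step 3: merge (CFV,I) at d=27/4, Q=-159/4; branch lengths CFV→15/8, I→39/8; new cluster CFIV
  updated: d(CFIV,S)=105/8
step 4: merge (CFIV,S) at d=105/8; branch lengths CFIV→105/16, S→105/16; new cluster CFISV
final tree: (((C:33/8,(F:-2/3,V:8/3):19/8):15/8,I:39/8):105/16,S:105/16)
total length: 227/8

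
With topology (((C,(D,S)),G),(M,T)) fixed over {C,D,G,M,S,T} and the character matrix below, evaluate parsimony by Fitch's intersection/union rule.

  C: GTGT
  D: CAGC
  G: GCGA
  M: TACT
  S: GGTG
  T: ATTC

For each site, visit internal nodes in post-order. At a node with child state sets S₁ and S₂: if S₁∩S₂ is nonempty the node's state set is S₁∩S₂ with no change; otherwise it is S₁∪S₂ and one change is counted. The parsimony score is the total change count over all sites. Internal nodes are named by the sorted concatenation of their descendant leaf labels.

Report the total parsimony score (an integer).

DS@0: {C} ∪ {G} = {C,G} (union, +1)
CDS@0: {G} ∩ {C,G} = {G} (intersection, +0)
CDGS@0: {G} ∩ {G} = {G} (intersection, +0)
MT@0: {T} ∪ {A} = {A,T} (union, +1)
CDGMST@0: {G} ∪ {A,T} = {A,G,T} (union, +1)
DS@1: {A} ∪ {G} = {A,G} (union, +1)
CDS@1: {T} ∪ {A,G} = {A,G,T} (union, +1)
CDGS@1: {A,G,T} ∪ {C} = {A,C,G,T} (union, +1)
MT@1: {A} ∪ {T} = {A,T} (union, +1)
CDGMST@1: {A,C,G,T} ∩ {A,T} = {A,T} (intersection, +0)
DS@2: {G} ∪ {T} = {G,T} (union, +1)
CDS@2: {G} ∩ {G,T} = {G} (intersection, +0)
CDGS@2: {G} ∩ {G} = {G} (intersection, +0)
MT@2: {C} ∪ {T} = {C,T} (union, +1)
CDGMST@2: {G} ∪ {C,T} = {C,G,T} (union, +1)
DS@3: {C} ∪ {G} = {C,G} (union, +1)
CDS@3: {T} ∪ {C,G} = {C,G,T} (union, +1)
CDGS@3: {C,G,T} ∪ {A} = {A,C,G,T} (union, +1)
MT@3: {T} ∪ {C} = {C,T} (union, +1)
CDGMST@3: {A,C,G,T} ∩ {C,T} = {C,T} (intersection, +0)
per-site changes: [3, 4, 3, 4]; total = 14

14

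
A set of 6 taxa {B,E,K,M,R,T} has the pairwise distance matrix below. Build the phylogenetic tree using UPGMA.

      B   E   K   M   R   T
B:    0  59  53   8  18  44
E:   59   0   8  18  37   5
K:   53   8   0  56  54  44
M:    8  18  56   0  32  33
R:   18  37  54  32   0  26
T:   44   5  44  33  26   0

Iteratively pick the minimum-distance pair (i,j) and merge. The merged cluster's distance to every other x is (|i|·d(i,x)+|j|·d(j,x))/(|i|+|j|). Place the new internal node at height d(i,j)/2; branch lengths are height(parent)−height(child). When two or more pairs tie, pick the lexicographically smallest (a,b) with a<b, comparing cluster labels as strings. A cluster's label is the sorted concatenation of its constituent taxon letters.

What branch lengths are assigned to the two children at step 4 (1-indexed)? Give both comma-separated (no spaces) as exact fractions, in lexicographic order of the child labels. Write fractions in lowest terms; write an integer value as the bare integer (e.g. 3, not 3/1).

iteration 1: select E,T (d=5); attach at lengths (5/2, 5/2); label the merged cluster ET
  updated: d(B,ET)=103/2, d(ET,K)=26, d(ET,M)=51/2, d(ET,R)=63/2
iteration 2: select B,M (d=8); attach at lengths (4, 4); label the merged cluster BM
  updated: d(BM,ET)=77/2, d(BM,K)=109/2, d(BM,R)=25
iteration 3: select BM,R (d=25); attach at lengths (17/2, 25/2); label the merged cluster BMR
  updated: d(BMR,ET)=217/6, d(BMR,K)=163/3
iteration 4: select ET,K (d=26); attach at lengths (21/2, 13); label the merged cluster EKT
  updated: d(BMR,EKT)=380/9
iteration 5: select BMR,EKT (d=380/9); attach at lengths (155/18, 73/9); label the merged cluster BEKMRT
final tree: (((B:4,M:4):17/2,R:25/2):155/18,((E:5/2,T:5/2):21/2,K:13):73/9)
total length: 668/9

21/2,13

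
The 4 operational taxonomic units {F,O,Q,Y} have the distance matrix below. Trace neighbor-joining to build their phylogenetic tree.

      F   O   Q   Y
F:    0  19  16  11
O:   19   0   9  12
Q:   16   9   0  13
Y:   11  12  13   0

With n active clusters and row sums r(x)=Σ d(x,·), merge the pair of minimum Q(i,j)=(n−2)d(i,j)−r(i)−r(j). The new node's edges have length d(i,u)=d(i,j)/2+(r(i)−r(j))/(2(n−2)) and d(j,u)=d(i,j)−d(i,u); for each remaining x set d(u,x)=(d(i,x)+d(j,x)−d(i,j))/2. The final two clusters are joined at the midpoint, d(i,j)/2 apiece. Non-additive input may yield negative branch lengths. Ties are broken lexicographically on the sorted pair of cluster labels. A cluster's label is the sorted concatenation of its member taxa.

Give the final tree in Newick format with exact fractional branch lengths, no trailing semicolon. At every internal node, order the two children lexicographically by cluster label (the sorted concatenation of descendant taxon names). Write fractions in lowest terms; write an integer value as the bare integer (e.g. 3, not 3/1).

iteration 1: select F,Y (d=11, Q=-60); attach at lengths (8, 3); label the merged cluster FY
  updated: d(FY,O)=10, d(FY,Q)=9
iteration 2: select FY,O (d=10, Q=-28); attach at lengths (5, 5); label the merged cluster FOY
  updated: d(FOY,Q)=4
iteration 3: select FOY,Q (d=4); attach at lengths (2, 2); label the merged cluster FOQY
final tree: (((F:8,Y:3):5,O:5):2,Q:2)
total length: 25

(((F:8,Y:3):5,O:5):2,Q:2)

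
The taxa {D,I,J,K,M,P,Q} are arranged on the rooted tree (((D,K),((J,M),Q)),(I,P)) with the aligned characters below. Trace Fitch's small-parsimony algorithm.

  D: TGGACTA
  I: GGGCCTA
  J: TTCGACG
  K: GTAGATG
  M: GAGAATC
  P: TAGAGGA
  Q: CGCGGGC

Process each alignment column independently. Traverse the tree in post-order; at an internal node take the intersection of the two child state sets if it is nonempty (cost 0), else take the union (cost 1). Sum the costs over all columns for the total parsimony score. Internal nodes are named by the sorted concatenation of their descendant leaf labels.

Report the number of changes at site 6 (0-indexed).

3

[col 0] DK: children D:{T}, K:{G} ∪→ {G,T}; cost 1
[col 0] JM: children J:{T}, M:{G} ∪→ {G,T}; cost 1
[col 0] JMQ: children JM:{G,T}, Q:{C} ∪→ {C,G,T}; cost 1
[col 0] DJKMQ: children DK:{G,T}, JMQ:{C,G,T} ∩→ {G,T}; cost 0
[col 0] IP: children I:{G}, P:{T} ∪→ {G,T}; cost 1
[col 0] DIJKMPQ: children DJKMQ:{G,T}, IP:{G,T} ∩→ {G,T}; cost 0
[col 1] DK: children D:{G}, K:{T} ∪→ {G,T}; cost 1
[col 1] JM: children J:{T}, M:{A} ∪→ {A,T}; cost 1
[col 1] JMQ: children JM:{A,T}, Q:{G} ∪→ {A,G,T}; cost 1
[col 1] DJKMQ: children DK:{G,T}, JMQ:{A,G,T} ∩→ {G,T}; cost 0
[col 1] IP: children I:{G}, P:{A} ∪→ {A,G}; cost 1
[col 1] DIJKMPQ: children DJKMQ:{G,T}, IP:{A,G} ∩→ {G}; cost 0
[col 2] DK: children D:{G}, K:{A} ∪→ {A,G}; cost 1
[col 2] JM: children J:{C}, M:{G} ∪→ {C,G}; cost 1
[col 2] JMQ: children JM:{C,G}, Q:{C} ∩→ {C}; cost 0
[col 2] DJKMQ: children DK:{A,G}, JMQ:{C} ∪→ {A,C,G}; cost 1
[col 2] IP: children I:{G}, P:{G} ∩→ {G}; cost 0
[col 2] DIJKMPQ: children DJKMQ:{A,C,G}, IP:{G} ∩→ {G}; cost 0
[col 3] DK: children D:{A}, K:{G} ∪→ {A,G}; cost 1
[col 3] JM: children J:{G}, M:{A} ∪→ {A,G}; cost 1
[col 3] JMQ: children JM:{A,G}, Q:{G} ∩→ {G}; cost 0
[col 3] DJKMQ: children DK:{A,G}, JMQ:{G} ∩→ {G}; cost 0
[col 3] IP: children I:{C}, P:{A} ∪→ {A,C}; cost 1
[col 3] DIJKMPQ: children DJKMQ:{G}, IP:{A,C} ∪→ {A,C,G}; cost 1
[col 4] DK: children D:{C}, K:{A} ∪→ {A,C}; cost 1
[col 4] JM: children J:{A}, M:{A} ∩→ {A}; cost 0
[col 4] JMQ: children JM:{A}, Q:{G} ∪→ {A,G}; cost 1
[col 4] DJKMQ: children DK:{A,C}, JMQ:{A,G} ∩→ {A}; cost 0
[col 4] IP: children I:{C}, P:{G} ∪→ {C,G}; cost 1
[col 4] DIJKMPQ: children DJKMQ:{A}, IP:{C,G} ∪→ {A,C,G}; cost 1
[col 5] DK: children D:{T}, K:{T} ∩→ {T}; cost 0
[col 5] JM: children J:{C}, M:{T} ∪→ {C,T}; cost 1
[col 5] JMQ: children JM:{C,T}, Q:{G} ∪→ {C,G,T}; cost 1
[col 5] DJKMQ: children DK:{T}, JMQ:{C,G,T} ∩→ {T}; cost 0
[col 5] IP: children I:{T}, P:{G} ∪→ {G,T}; cost 1
[col 5] DIJKMPQ: children DJKMQ:{T}, IP:{G,T} ∩→ {T}; cost 0
[col 6] DK: children D:{A}, K:{G} ∪→ {A,G}; cost 1
[col 6] JM: children J:{G}, M:{C} ∪→ {C,G}; cost 1
[col 6] JMQ: children JM:{C,G}, Q:{C} ∩→ {C}; cost 0
[col 6] DJKMQ: children DK:{A,G}, JMQ:{C} ∪→ {A,C,G}; cost 1
[col 6] IP: children I:{A}, P:{A} ∩→ {A}; cost 0
[col 6] DIJKMPQ: children DJKMQ:{A,C,G}, IP:{A} ∩→ {A}; cost 0
per-site changes: [4, 4, 3, 4, 4, 3, 3]; total = 25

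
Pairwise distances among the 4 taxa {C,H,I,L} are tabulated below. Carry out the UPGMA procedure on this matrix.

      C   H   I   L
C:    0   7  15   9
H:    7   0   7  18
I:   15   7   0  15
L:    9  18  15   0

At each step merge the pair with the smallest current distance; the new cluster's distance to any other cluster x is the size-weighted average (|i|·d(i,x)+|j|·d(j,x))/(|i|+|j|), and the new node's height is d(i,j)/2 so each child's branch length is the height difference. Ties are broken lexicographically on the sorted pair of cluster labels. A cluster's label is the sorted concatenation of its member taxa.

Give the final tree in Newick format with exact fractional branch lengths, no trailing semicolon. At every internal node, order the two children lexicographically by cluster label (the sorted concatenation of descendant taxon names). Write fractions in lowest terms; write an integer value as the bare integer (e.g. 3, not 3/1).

step 1: merge (C,H) at d=7; branch lengths C→7/2, H→7/2; new cluster CH
  updated: d(CH,I)=11, d(CH,L)=27/2
step 2: merge (CH,I) at d=11; branch lengths CH→2, I→11/2; new cluster CHI
  updated: d(CHI,L)=14
step 3: merge (CHI,L) at d=14; branch lengths CHI→3/2, L→7; new cluster CHIL
final tree: (((C:7/2,H:7/2):2,I:11/2):3/2,L:7)
total length: 23

(((C:7/2,H:7/2):2,I:11/2):3/2,L:7)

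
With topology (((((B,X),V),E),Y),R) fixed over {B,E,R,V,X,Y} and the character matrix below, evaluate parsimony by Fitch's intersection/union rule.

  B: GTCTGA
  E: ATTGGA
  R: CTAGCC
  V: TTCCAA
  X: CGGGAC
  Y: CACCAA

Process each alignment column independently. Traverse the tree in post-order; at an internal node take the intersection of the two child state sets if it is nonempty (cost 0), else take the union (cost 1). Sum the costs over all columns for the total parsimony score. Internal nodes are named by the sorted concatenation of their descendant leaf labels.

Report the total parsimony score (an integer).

16

[col 0] BX: children B:{G}, X:{C} ∪→ {C,G}; cost 1
[col 0] BVX: children BX:{C,G}, V:{T} ∪→ {C,G,T}; cost 1
[col 0] BEVX: children BVX:{C,G,T}, E:{A} ∪→ {A,C,G,T}; cost 1
[col 0] BEVXY: children BEVX:{A,C,G,T}, Y:{C} ∩→ {C}; cost 0
[col 0] BERVXY: children BEVXY:{C}, R:{C} ∩→ {C}; cost 0
[col 1] BX: children B:{T}, X:{G} ∪→ {G,T}; cost 1
[col 1] BVX: children BX:{G,T}, V:{T} ∩→ {T}; cost 0
[col 1] BEVX: children BVX:{T}, E:{T} ∩→ {T}; cost 0
[col 1] BEVXY: children BEVX:{T}, Y:{A} ∪→ {A,T}; cost 1
[col 1] BERVXY: children BEVXY:{A,T}, R:{T} ∩→ {T}; cost 0
[col 2] BX: children B:{C}, X:{G} ∪→ {C,G}; cost 1
[col 2] BVX: children BX:{C,G}, V:{C} ∩→ {C}; cost 0
[col 2] BEVX: children BVX:{C}, E:{T} ∪→ {C,T}; cost 1
[col 2] BEVXY: children BEVX:{C,T}, Y:{C} ∩→ {C}; cost 0
[col 2] BERVXY: children BEVXY:{C}, R:{A} ∪→ {A,C}; cost 1
[col 3] BX: children B:{T}, X:{G} ∪→ {G,T}; cost 1
[col 3] BVX: children BX:{G,T}, V:{C} ∪→ {C,G,T}; cost 1
[col 3] BEVX: children BVX:{C,G,T}, E:{G} ∩→ {G}; cost 0
[col 3] BEVXY: children BEVX:{G}, Y:{C} ∪→ {C,G}; cost 1
[col 3] BERVXY: children BEVXY:{C,G}, R:{G} ∩→ {G}; cost 0
[col 4] BX: children B:{G}, X:{A} ∪→ {A,G}; cost 1
[col 4] BVX: children BX:{A,G}, V:{A} ∩→ {A}; cost 0
[col 4] BEVX: children BVX:{A}, E:{G} ∪→ {A,G}; cost 1
[col 4] BEVXY: children BEVX:{A,G}, Y:{A} ∩→ {A}; cost 0
[col 4] BERVXY: children BEVXY:{A}, R:{C} ∪→ {A,C}; cost 1
[col 5] BX: children B:{A}, X:{C} ∪→ {A,C}; cost 1
[col 5] BVX: children BX:{A,C}, V:{A} ∩→ {A}; cost 0
[col 5] BEVX: children BVX:{A}, E:{A} ∩→ {A}; cost 0
[col 5] BEVXY: children BEVX:{A}, Y:{A} ∩→ {A}; cost 0
[col 5] BERVXY: children BEVXY:{A}, R:{C} ∪→ {A,C}; cost 1
per-site changes: [3, 2, 3, 3, 3, 2]; total = 16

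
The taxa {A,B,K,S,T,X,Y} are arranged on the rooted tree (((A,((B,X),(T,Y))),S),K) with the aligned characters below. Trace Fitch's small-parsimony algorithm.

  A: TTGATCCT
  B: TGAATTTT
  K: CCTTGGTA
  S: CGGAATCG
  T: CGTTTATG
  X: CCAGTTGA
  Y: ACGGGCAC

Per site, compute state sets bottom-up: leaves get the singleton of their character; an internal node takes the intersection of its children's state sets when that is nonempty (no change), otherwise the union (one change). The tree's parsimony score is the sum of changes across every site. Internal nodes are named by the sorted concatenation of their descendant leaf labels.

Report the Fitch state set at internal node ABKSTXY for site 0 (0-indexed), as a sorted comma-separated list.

BX@0: {T} ∪ {C} = {C,T} (union, +1)
TY@0: {C} ∪ {A} = {A,C} (union, +1)
BTXY@0: {C,T} ∩ {A,C} = {C} (intersection, +0)
ABTXY@0: {T} ∪ {C} = {C,T} (union, +1)
ABSTXY@0: {C,T} ∩ {C} = {C} (intersection, +0)
ABKSTXY@0: {C} ∩ {C} = {C} (intersection, +0)
BX@1: {G} ∪ {C} = {C,G} (union, +1)
TY@1: {G} ∪ {C} = {C,G} (union, +1)
BTXY@1: {C,G} ∩ {C,G} = {C,G} (intersection, +0)
ABTXY@1: {T} ∪ {C,G} = {C,G,T} (union, +1)
ABSTXY@1: {C,G,T} ∩ {G} = {G} (intersection, +0)
ABKSTXY@1: {G} ∪ {C} = {C,G} (union, +1)
BX@2: {A} ∩ {A} = {A} (intersection, +0)
TY@2: {T} ∪ {G} = {G,T} (union, +1)
BTXY@2: {A} ∪ {G,T} = {A,G,T} (union, +1)
ABTXY@2: {G} ∩ {A,G,T} = {G} (intersection, +0)
ABSTXY@2: {G} ∩ {G} = {G} (intersection, +0)
ABKSTXY@2: {G} ∪ {T} = {G,T} (union, +1)
BX@3: {A} ∪ {G} = {A,G} (union, +1)
TY@3: {T} ∪ {G} = {G,T} (union, +1)
BTXY@3: {A,G} ∩ {G,T} = {G} (intersection, +0)
ABTXY@3: {A} ∪ {G} = {A,G} (union, +1)
ABSTXY@3: {A,G} ∩ {A} = {A} (intersection, +0)
ABKSTXY@3: {A} ∪ {T} = {A,T} (union, +1)
BX@4: {T} ∩ {T} = {T} (intersection, +0)
TY@4: {T} ∪ {G} = {G,T} (union, +1)
BTXY@4: {T} ∩ {G,T} = {T} (intersection, +0)
ABTXY@4: {T} ∩ {T} = {T} (intersection, +0)
ABSTXY@4: {T} ∪ {A} = {A,T} (union, +1)
ABKSTXY@4: {A,T} ∪ {G} = {A,G,T} (union, +1)
BX@5: {T} ∩ {T} = {T} (intersection, +0)
TY@5: {A} ∪ {C} = {A,C} (union, +1)
BTXY@5: {T} ∪ {A,C} = {A,C,T} (union, +1)
ABTXY@5: {C} ∩ {A,C,T} = {C} (intersection, +0)
ABSTXY@5: {C} ∪ {T} = {C,T} (union, +1)
ABKSTXY@5: {C,T} ∪ {G} = {C,G,T} (union, +1)
BX@6: {T} ∪ {G} = {G,T} (union, +1)
TY@6: {T} ∪ {A} = {A,T} (union, +1)
BTXY@6: {G,T} ∩ {A,T} = {T} (intersection, +0)
ABTXY@6: {C} ∪ {T} = {C,T} (union, +1)
ABSTXY@6: {C,T} ∩ {C} = {C} (intersection, +0)
ABKSTXY@6: {C} ∪ {T} = {C,T} (union, +1)
BX@7: {T} ∪ {A} = {A,T} (union, +1)
TY@7: {G} ∪ {C} = {C,G} (union, +1)
BTXY@7: {A,T} ∪ {C,G} = {A,C,G,T} (union, +1)
ABTXY@7: {T} ∩ {A,C,G,T} = {T} (intersection, +0)
ABSTXY@7: {T} ∪ {G} = {G,T} (union, +1)
ABKSTXY@7: {G,T} ∪ {A} = {A,G,T} (union, +1)
per-site changes: [3, 4, 3, 4, 3, 4, 4, 5]; total = 30

C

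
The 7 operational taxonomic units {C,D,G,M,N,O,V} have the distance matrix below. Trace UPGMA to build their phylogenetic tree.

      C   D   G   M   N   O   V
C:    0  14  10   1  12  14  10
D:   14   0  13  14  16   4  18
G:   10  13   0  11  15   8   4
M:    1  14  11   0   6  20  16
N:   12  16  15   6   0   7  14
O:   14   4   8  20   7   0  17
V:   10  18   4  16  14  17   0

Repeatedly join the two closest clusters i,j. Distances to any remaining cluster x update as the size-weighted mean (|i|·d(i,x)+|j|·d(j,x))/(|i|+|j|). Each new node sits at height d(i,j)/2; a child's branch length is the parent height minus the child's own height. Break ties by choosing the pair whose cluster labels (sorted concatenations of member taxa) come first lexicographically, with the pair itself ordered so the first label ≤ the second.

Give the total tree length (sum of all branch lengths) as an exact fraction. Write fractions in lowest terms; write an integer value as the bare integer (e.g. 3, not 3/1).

iteration 1: select C,M (d=1); attach at lengths (1/2, 1/2); label the merged cluster CM
  updated: d(CM,D)=14, d(CM,G)=21/2, d(CM,N)=9, d(CM,O)=17, d(CM,V)=13
iteration 2: select D,O (d=4); attach at lengths (2, 2); label the merged cluster DO
  updated: d(CM,DO)=31/2, d(DO,G)=21/2, d(DO,N)=23/2, d(DO,V)=35/2
iteration 3: select G,V (d=4); attach at lengths (2, 2); label the merged cluster GV
  updated: d(CM,GV)=47/4, d(DO,GV)=14, d(GV,N)=29/2
iteration 4: select CM,N (d=9); attach at lengths (4, 9/2); label the merged cluster CMN
  updated: d(CMN,DO)=85/6, d(CMN,GV)=38/3
iteration 5: select CMN,GV (d=38/3); attach at lengths (11/6, 13/3); label the merged cluster CGMNV
  updated: d(CGMNV,DO)=141/10
iteration 6: select CGMNV,DO (d=141/10); attach at lengths (43/60, 101/20); label the merged cluster CDGMNOV
final tree: ((((C:1/2,M:1/2):4,N:9/2):11/6,(G:2,V:2):13/3):43/60,(D:2,O:2):101/20)
total length: 883/30

883/30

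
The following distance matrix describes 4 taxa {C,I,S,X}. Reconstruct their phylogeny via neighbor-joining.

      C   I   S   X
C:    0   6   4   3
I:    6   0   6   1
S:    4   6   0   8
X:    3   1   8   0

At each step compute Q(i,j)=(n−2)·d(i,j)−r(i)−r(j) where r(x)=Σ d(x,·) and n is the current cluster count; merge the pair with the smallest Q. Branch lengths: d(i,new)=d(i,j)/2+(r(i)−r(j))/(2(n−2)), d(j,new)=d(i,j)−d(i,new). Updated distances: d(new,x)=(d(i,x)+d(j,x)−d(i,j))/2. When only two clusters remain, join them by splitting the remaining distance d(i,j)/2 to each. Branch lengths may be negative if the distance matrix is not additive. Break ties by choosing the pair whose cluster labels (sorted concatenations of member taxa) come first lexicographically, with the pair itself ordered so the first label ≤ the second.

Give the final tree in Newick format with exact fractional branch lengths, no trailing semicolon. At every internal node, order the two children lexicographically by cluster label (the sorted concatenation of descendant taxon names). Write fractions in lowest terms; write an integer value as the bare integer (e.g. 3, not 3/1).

(((C:3/4,S:13/4):13/4,I:3/4):1/8,X:1/8)

1. join C+S (d=4, Q=-23) ⇒ CS; edges |C|=3/4, |S|=13/4
  updated: d(CS,I)=4, d(CS,X)=7/2
2. join CS+I (d=4, Q=-17/2) ⇒ CIS; edges |CS|=13/4, |I|=3/4
  updated: d(CIS,X)=1/4
3. join CIS+X (d=1/4) ⇒ CISX; edges |CIS|=1/8, |X|=1/8
final tree: (((C:3/4,S:13/4):13/4,I:3/4):1/8,X:1/8)
total length: 33/4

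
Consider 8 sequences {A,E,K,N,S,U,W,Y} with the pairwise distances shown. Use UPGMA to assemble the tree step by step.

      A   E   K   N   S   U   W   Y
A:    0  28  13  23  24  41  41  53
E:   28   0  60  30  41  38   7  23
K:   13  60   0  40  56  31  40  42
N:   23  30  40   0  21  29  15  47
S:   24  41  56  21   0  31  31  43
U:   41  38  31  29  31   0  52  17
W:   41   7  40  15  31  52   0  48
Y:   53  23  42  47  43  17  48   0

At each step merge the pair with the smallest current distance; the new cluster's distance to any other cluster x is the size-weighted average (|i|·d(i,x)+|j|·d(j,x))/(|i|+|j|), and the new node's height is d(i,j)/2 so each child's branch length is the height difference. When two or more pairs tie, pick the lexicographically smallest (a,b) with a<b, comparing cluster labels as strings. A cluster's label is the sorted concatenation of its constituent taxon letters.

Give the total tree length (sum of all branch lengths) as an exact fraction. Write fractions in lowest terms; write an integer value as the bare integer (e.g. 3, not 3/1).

4943/48

step 1: merge (E,W) at d=7; branch lengths E→7/2, W→7/2; new cluster EW
  updated: d(A,EW)=69/2, d(EW,K)=50, d(EW,N)=45/2, d(EW,S)=36, d(EW,U)=45, d(EW,Y)=71/2
step 2: merge (A,K) at d=13; branch lengths A→13/2, K→13/2; new cluster AK
  updated: d(AK,EW)=169/4, d(AK,N)=63/2, d(AK,S)=40, d(AK,U)=36, d(AK,Y)=95/2
step 3: merge (U,Y) at d=17; branch lengths U→17/2, Y→17/2; new cluster UY
  updated: d(AK,UY)=167/4, d(EW,UY)=161/4, d(N,UY)=38, d(S,UY)=37
step 4: merge (N,S) at d=21; branch lengths N→21/2, S→21/2; new cluster NS
  updated: d(AK,NS)=143/4, d(EW,NS)=117/4, d(NS,UY)=75/2
step 5: merge (EW,NS) at d=117/4; branch lengths EW→89/8, NS→33/8; new cluster ENSW
  updated: d(AK,ENSW)=39, d(ENSW,UY)=311/8
step 6: merge (ENSW,UY) at d=311/8; branch lengths ENSW→77/16, UY→175/16; new cluster ENSUWY
  updated: d(AK,ENSUWY)=479/12
step 7: merge (AK,ENSUWY) at d=479/12; branch lengths AK→323/24, ENSUWY→25/48; new cluster AEKNSUWY
final tree: ((A:13/2,K:13/2):323/24,(((E:7/2,W:7/2):89/8,(N:21/2,S:21/2):33/8):77/16,(U:17/2,Y:17/2):175/16):25/48)
total length: 4943/48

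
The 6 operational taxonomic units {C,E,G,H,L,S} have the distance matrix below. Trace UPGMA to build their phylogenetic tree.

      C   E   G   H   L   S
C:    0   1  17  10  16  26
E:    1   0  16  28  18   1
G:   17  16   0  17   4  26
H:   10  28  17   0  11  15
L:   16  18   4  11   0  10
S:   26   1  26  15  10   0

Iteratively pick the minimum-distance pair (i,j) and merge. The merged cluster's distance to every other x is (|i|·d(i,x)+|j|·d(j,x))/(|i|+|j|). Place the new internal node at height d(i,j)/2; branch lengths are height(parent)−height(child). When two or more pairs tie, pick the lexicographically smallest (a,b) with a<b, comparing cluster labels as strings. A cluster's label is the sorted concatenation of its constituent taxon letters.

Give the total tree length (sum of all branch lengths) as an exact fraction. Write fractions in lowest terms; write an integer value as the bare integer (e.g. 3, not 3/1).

1. join C+E (d=1) ⇒ CE; edges |C|=1/2, |E|=1/2
  updated: d(CE,G)=33/2, d(CE,H)=19, d(CE,L)=17, d(CE,S)=27/2
2. join G+L (d=4) ⇒ GL; edges |G|=2, |L|=2
  updated: d(CE,GL)=67/4, d(GL,H)=14, d(GL,S)=18
3. join CE+S (d=27/2) ⇒ CES; edges |CE|=25/4, |S|=27/4
  updated: d(CES,GL)=103/6, d(CES,H)=53/3
4. join GL+H (d=14) ⇒ GHL; edges |GL|=5, |H|=7
  updated: d(CES,GHL)=52/3
5. join CES+GHL (d=52/3) ⇒ CEGHLS; edges |CES|=23/12, |GHL|=5/3
final tree: (((C:1/2,E:1/2):25/4,S:27/4):23/12,((G:2,L:2):5,H:7):5/3)
total length: 403/12

403/12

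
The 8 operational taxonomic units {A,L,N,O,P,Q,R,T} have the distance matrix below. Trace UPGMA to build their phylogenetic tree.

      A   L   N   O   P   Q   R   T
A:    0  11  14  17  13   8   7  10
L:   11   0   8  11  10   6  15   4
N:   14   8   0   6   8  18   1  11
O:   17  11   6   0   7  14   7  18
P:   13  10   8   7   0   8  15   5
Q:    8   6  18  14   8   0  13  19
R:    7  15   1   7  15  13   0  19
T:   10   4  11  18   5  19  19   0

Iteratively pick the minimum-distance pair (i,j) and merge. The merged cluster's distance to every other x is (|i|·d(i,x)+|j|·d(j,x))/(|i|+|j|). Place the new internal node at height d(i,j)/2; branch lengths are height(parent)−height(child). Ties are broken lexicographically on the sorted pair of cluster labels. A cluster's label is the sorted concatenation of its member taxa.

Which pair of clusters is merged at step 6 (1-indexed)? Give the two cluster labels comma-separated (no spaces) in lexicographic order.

1. join N+R (d=1) ⇒ NR; edges |N|=1/2, |R|=1/2
  updated: d(A,NR)=21/2, d(L,NR)=23/2, d(NR,O)=13/2, d(NR,P)=23/2, d(NR,Q)=31/2, d(NR,T)=15
2. join L+T (d=4) ⇒ LT; edges |L|=2, |T|=2
  updated: d(A,LT)=21/2, d(LT,NR)=53/4, d(LT,O)=29/2, d(LT,P)=15/2, d(LT,Q)=25/2
3. join NR+O (d=13/2) ⇒ NOR; edges |NR|=11/4, |O|=13/4
  updated: d(A,NOR)=38/3, d(LT,NOR)=41/3, d(NOR,P)=10, d(NOR,Q)=15
4. join LT+P (d=15/2) ⇒ LPT; edges |LT|=7/4, |P|=15/4
  updated: d(A,LPT)=34/3, d(LPT,NOR)=112/9, d(LPT,Q)=11
5. join A+Q (d=8) ⇒ AQ; edges |A|=4, |Q|=4
  updated: d(AQ,LPT)=67/6, d(AQ,NOR)=83/6
6. join AQ+LPT (d=67/6) ⇒ ALPQT; edges |AQ|=19/12, |LPT|=11/6
  updated: d(ALPQT,NOR)=13
7. join ALPQT+NOR (d=13) ⇒ ALNOPQRT; edges |ALPQT|=11/12, |NOR|=13/4
final tree: (((A:4,Q:4):19/12,((L:2,T:2):7/4,P:15/4):11/6):11/12,((N:1/2,R:1/2):11/4,O:13/4):13/4)
total length: 385/12

AQ,LPT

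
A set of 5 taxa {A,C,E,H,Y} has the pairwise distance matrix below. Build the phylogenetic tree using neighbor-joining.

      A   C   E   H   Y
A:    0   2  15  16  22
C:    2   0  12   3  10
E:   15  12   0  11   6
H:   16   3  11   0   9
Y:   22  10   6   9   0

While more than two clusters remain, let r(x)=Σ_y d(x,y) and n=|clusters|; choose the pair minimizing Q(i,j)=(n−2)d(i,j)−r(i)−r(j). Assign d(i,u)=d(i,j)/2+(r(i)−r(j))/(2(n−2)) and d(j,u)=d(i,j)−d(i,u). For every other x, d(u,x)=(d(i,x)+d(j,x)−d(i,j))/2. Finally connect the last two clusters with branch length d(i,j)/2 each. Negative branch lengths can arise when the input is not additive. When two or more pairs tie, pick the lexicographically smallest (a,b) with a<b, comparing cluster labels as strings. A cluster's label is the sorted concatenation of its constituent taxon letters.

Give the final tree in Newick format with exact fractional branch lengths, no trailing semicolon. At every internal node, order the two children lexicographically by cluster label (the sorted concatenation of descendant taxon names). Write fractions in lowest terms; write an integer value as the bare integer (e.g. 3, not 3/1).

((((A:17/3,C:-11/3):49/8,H:19/8):37/8,E:23/8):25/16,Y:25/16)

step 1: merge (A,C) at d=2, Q=-76; branch lengths A→17/3, C→-11/3; new cluster AC
  updated: d(AC,E)=25/2, d(AC,H)=17/2, d(AC,Y)=15
step 2: merge (AC,H) at d=17/2, Q=-95/2; branch lengths AC→49/8, H→19/8; new cluster ACH
  updated: d(ACH,E)=15/2, d(ACH,Y)=31/4
step 3: merge (ACH,E) at d=15/2, Q=-85/4; branch lengths ACH→37/8, E→23/8; new cluster ACEH
  updated: d(ACEH,Y)=25/8
step 4: merge (ACEH,Y) at d=25/8; branch lengths ACEH→25/16, Y→25/16; new cluster ACEHY
final tree: ((((A:17/3,C:-11/3):49/8,H:19/8):37/8,E:23/8):25/16,Y:25/16)
total length: 169/8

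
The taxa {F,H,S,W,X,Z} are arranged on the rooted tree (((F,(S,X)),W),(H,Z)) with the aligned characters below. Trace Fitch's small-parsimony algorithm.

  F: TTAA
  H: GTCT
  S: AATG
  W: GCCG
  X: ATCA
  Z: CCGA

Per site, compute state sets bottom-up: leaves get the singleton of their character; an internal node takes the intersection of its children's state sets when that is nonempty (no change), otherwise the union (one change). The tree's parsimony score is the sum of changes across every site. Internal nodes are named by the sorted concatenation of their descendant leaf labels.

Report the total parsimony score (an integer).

[col 0] SX: children S:{A}, X:{A} ∩→ {A}; cost 0
[col 0] FSX: children F:{T}, SX:{A} ∪→ {A,T}; cost 1
[col 0] FSWX: children FSX:{A,T}, W:{G} ∪→ {A,G,T}; cost 1
[col 0] HZ: children H:{G}, Z:{C} ∪→ {C,G}; cost 1
[col 0] FHSWXZ: children FSWX:{A,G,T}, HZ:{C,G} ∩→ {G}; cost 0
[col 1] SX: children S:{A}, X:{T} ∪→ {A,T}; cost 1
[col 1] FSX: children F:{T}, SX:{A,T} ∩→ {T}; cost 0
[col 1] FSWX: children FSX:{T}, W:{C} ∪→ {C,T}; cost 1
[col 1] HZ: children H:{T}, Z:{C} ∪→ {C,T}; cost 1
[col 1] FHSWXZ: children FSWX:{C,T}, HZ:{C,T} ∩→ {C,T}; cost 0
[col 2] SX: children S:{T}, X:{C} ∪→ {C,T}; cost 1
[col 2] FSX: children F:{A}, SX:{C,T} ∪→ {A,C,T}; cost 1
[col 2] FSWX: children FSX:{A,C,T}, W:{C} ∩→ {C}; cost 0
[col 2] HZ: children H:{C}, Z:{G} ∪→ {C,G}; cost 1
[col 2] FHSWXZ: children FSWX:{C}, HZ:{C,G} ∩→ {C}; cost 0
[col 3] SX: children S:{G}, X:{A} ∪→ {A,G}; cost 1
[col 3] FSX: children F:{A}, SX:{A,G} ∩→ {A}; cost 0
[col 3] FSWX: children FSX:{A}, W:{G} ∪→ {A,G}; cost 1
[col 3] HZ: children H:{T}, Z:{A} ∪→ {A,T}; cost 1
[col 3] FHSWXZ: children FSWX:{A,G}, HZ:{A,T} ∩→ {A}; cost 0
per-site changes: [3, 3, 3, 3]; total = 12

12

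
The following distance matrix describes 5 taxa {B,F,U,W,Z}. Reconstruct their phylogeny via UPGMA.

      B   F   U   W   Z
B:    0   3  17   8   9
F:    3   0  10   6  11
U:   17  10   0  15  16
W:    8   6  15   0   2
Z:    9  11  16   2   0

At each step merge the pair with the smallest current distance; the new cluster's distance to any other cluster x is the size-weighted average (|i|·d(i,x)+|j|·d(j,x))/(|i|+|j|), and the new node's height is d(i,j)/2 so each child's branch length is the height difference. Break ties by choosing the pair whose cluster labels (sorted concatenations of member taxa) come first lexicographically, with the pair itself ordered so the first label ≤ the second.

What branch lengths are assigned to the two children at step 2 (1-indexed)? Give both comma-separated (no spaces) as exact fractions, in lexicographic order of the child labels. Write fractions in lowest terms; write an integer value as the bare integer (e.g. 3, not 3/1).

1. join W+Z (d=2) ⇒ WZ; edges |W|=1, |Z|=1
  updated: d(B,WZ)=17/2, d(F,WZ)=17/2, d(U,WZ)=31/2
2. join B+F (d=3) ⇒ BF; edges |B|=3/2, |F|=3/2
  updated: d(BF,U)=27/2, d(BF,WZ)=17/2
3. join BF+WZ (d=17/2) ⇒ BFWZ; edges |BF|=11/4, |WZ|=13/4
  updated: d(BFWZ,U)=29/2
4. join BFWZ+U (d=29/2) ⇒ BFUWZ; edges |BFWZ|=3, |U|=29/4
final tree: (((B:3/2,F:3/2):11/4,(W:1,Z:1):13/4):3,U:29/4)
total length: 85/4

3/2,3/2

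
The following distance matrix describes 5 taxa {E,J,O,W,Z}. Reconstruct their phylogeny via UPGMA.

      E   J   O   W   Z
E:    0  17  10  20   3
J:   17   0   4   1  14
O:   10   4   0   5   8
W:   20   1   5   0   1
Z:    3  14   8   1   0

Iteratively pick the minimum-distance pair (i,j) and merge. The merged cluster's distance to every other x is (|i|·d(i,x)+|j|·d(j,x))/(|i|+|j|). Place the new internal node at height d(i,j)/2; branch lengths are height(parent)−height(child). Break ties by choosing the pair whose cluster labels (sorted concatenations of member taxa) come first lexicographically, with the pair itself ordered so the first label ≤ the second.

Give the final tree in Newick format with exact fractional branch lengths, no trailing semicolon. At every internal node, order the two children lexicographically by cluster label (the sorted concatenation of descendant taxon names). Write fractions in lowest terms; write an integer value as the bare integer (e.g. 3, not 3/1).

((E:3/2,Z:3/2):13/3,((J:1/2,W:1/2):7/4,O:9/4):43/12)

iteration 1: select J,W (d=1); attach at lengths (1/2, 1/2); label the merged cluster JW
  updated: d(E,JW)=37/2, d(JW,O)=9/2, d(JW,Z)=15/2
iteration 2: select E,Z (d=3); attach at lengths (3/2, 3/2); label the merged cluster EZ
  updated: d(EZ,JW)=13, d(EZ,O)=9
iteration 3: select JW,O (d=9/2); attach at lengths (7/4, 9/4); label the merged cluster JOW
  updated: d(EZ,JOW)=35/3
iteration 4: select EZ,JOW (d=35/3); attach at lengths (13/3, 43/12); label the merged cluster EJOWZ
final tree: ((E:3/2,Z:3/2):13/3,((J:1/2,W:1/2):7/4,O:9/4):43/12)
total length: 191/12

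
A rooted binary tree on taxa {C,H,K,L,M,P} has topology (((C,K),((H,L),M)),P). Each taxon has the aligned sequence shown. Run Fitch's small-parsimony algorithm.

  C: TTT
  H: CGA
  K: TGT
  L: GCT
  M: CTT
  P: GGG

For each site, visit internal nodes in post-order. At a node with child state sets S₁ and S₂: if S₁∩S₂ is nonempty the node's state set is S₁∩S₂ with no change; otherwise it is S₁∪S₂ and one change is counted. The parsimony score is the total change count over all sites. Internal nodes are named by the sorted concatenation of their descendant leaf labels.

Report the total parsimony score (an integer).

CK@0: {T} ∩ {T} = {T} (intersection, +0)
HL@0: {C} ∪ {G} = {C,G} (union, +1)
HLM@0: {C,G} ∩ {C} = {C} (intersection, +0)
CHKLM@0: {T} ∪ {C} = {C,T} (union, +1)
CHKLMP@0: {C,T} ∪ {G} = {C,G,T} (union, +1)
CK@1: {T} ∪ {G} = {G,T} (union, +1)
HL@1: {G} ∪ {C} = {C,G} (union, +1)
HLM@1: {C,G} ∪ {T} = {C,G,T} (union, +1)
CHKLM@1: {G,T} ∩ {C,G,T} = {G,T} (intersection, +0)
CHKLMP@1: {G,T} ∩ {G} = {G} (intersection, +0)
CK@2: {T} ∩ {T} = {T} (intersection, +0)
HL@2: {A} ∪ {T} = {A,T} (union, +1)
HLM@2: {A,T} ∩ {T} = {T} (intersection, +0)
CHKLM@2: {T} ∩ {T} = {T} (intersection, +0)
CHKLMP@2: {T} ∪ {G} = {G,T} (union, +1)
per-site changes: [3, 3, 2]; total = 8

8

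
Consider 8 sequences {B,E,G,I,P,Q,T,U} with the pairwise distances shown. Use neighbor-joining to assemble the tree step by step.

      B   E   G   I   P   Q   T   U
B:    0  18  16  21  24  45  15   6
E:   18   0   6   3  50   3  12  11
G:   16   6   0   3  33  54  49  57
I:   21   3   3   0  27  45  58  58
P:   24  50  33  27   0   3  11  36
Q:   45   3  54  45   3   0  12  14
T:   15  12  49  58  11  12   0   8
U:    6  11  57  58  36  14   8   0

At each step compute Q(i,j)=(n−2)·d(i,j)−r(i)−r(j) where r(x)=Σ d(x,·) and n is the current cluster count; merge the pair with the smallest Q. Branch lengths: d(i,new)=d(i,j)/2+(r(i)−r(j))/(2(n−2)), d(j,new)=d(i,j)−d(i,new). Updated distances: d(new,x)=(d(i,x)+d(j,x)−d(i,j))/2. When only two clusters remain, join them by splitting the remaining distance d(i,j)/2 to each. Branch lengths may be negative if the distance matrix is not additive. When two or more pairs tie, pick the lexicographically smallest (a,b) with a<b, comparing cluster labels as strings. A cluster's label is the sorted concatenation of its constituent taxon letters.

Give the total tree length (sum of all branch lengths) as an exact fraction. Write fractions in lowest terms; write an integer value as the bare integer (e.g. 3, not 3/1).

step 1: merge (G,I) at d=3, Q=-415; branch lengths G→7/4, I→5/4; new cluster GI
  updated: d(B,GI)=17, d(E,GI)=3, d(GI,P)=57/2, d(GI,Q)=48, d(GI,T)=52, d(GI,U)=56
step 2: merge (E,GI) at d=3, Q=-573/2; branch lengths E→-37/4, GI→49/4; new cluster EGI
  updated: d(B,EGI)=16, d(EGI,P)=151/4, d(EGI,Q)=24, d(EGI,T)=61/2, d(EGI,U)=32
step 3: merge (P,Q) at d=3, Q=-791/4; branch lengths P→103/32, Q→-7/32; new cluster PQ
  updated: d(B,PQ)=33, d(EGI,PQ)=235/8, d(PQ,T)=10, d(PQ,U)=47/2
step 4: merge (B,EGI) at d=16, Q=-1039/8; branch lengths B→27/16, EGI→229/16; new cluster BEGI
  updated: d(BEGI,PQ)=371/16, d(BEGI,T)=59/4, d(BEGI,U)=11
step 5: merge (BEGI,U) at d=11, Q=-1111/16; branch lengths BEGI→455/64, U→249/64; new cluster BEGIU
  updated: d(BEGIU,PQ)=571/32, d(BEGIU,T)=47/8
step 6: merge (BEGIU,PQ) at d=571/32, Q=-1079/32; branch lengths BEGIU→439/64, PQ→703/64; new cluster BEGIPQU
  updated: d(BEGIPQU,T)=-63/64
step 7: merge (BEGIPQU,T) at d=-63/64; branch lengths BEGIPQU→-63/128, T→-63/128; new cluster BEGIPQTU
final tree: ((((B:27/16,(E:-37/4,(G:7/4,I:5/4):49/4):229/16):455/64,U:249/64):439/64,(P:103/32,Q:-7/32):703/64):-63/128,T:-63/128)
total length: 3383/64

3383/64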